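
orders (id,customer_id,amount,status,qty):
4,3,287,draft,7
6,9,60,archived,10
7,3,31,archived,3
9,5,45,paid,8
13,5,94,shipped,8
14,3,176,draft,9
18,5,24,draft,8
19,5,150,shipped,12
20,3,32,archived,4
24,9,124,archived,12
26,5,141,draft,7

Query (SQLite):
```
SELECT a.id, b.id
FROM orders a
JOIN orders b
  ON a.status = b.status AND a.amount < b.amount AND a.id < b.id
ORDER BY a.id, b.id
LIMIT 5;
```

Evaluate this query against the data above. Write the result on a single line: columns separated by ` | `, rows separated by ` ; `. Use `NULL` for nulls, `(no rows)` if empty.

Pairs (a,b) with same status, a.amount < b.amount, a.id < b.id.
status groups: archived:{6,7,20,24} draft:{4,14,18,26} paid:{9} shipped:{13,19}
Ordered by (a.id, b.id); first 5.

6 | 24 ; 7 | 20 ; 7 | 24 ; 13 | 19 ; 18 | 26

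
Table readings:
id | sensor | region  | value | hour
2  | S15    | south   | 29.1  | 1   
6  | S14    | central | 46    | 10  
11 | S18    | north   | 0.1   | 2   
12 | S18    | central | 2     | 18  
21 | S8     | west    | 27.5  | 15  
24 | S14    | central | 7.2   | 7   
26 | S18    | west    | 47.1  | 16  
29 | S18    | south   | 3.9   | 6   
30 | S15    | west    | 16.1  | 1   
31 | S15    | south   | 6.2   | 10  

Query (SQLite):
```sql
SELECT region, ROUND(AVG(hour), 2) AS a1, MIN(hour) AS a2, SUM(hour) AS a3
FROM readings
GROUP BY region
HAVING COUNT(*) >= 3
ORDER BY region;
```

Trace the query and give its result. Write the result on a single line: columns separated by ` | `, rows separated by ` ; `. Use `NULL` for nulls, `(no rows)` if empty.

central | 11.67 | 7 | 35 ; south | 5.67 | 1 | 17 ; west | 10.67 | 1 | 32

Group readings by region.
Per group compute: ROUND(AVG(hour), 2), MIN(hour), SUM(hour).
HAVING: drop groups with fewer than 3 rows.
  central: ids {6, 12, 24} → ROUND(AVG(hour), 2)=11.67, MIN(hour)=7, SUM(hour)=35
  north: ids {11} → ROUND(AVG(hour), 2)=2, MIN(hour)=2, SUM(hour)=2
  south: ids {2, 29, 31} → ROUND(AVG(hour), 2)=5.67, MIN(hour)=1, SUM(hour)=17
  west: ids {21, 26, 30} → ROUND(AVG(hour), 2)=10.67, MIN(hour)=1, SUM(hour)=32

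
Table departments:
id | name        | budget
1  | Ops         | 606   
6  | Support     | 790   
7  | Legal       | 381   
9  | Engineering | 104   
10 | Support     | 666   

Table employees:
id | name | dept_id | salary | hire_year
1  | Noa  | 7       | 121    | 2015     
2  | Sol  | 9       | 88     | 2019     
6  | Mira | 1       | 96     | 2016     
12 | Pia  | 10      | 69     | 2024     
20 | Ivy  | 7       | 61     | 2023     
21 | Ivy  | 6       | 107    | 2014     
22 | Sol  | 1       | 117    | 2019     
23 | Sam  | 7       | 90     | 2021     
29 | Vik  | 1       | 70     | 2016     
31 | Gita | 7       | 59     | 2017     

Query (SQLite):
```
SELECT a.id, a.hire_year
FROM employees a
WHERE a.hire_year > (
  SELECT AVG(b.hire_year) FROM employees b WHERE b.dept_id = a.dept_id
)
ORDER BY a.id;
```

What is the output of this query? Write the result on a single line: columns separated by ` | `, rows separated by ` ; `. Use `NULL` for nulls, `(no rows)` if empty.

For each employees row a, compute AVG(hire_year) over rows sharing a.dept_id.
Keep row a if a.hire_year > that per-group AVG.
  dept_id=1: AVG(hire_year) = 2017.0
  dept_id=6: AVG(hire_year) = 2014.0
  dept_id=7: AVG(hire_year) = 2019.0
  dept_id=9: AVG(hire_year) = 2019.0
  dept_id=10: AVG(hire_year) = 2024.0

20 | 2023 ; 22 | 2019 ; 23 | 2021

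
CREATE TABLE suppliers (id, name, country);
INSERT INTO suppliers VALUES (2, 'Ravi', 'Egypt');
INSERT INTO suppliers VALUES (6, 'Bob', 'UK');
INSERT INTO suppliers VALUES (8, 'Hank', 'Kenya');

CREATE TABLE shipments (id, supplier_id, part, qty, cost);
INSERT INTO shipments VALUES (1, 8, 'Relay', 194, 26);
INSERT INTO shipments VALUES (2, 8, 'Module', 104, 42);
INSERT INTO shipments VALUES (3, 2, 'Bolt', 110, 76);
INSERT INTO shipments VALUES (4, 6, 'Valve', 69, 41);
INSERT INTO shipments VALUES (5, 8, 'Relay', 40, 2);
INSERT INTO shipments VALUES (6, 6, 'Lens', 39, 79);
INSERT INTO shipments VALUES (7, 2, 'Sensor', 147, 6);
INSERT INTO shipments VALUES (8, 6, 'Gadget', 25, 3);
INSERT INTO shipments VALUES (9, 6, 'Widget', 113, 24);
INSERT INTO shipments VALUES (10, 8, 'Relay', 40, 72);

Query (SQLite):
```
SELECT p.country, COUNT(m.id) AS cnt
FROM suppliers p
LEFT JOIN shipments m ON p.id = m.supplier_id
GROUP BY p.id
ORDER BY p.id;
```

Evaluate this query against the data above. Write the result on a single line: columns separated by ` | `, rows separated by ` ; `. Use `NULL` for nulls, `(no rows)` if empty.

LEFT JOIN keeps every suppliers row; unmatched ones get NULL for shipments columns.
Group by suppliers.id and compute COUNT(m.id). COUNT(col) of an all-NULL group is 0.
  2: ids {3, 7} → COUNT(m.id)=2
  6: ids {4, 6, 8, 9} → COUNT(m.id)=4
  8: ids {1, 2, 5, 10} → COUNT(m.id)=4

Egypt | 2 ; UK | 4 ; Kenya | 4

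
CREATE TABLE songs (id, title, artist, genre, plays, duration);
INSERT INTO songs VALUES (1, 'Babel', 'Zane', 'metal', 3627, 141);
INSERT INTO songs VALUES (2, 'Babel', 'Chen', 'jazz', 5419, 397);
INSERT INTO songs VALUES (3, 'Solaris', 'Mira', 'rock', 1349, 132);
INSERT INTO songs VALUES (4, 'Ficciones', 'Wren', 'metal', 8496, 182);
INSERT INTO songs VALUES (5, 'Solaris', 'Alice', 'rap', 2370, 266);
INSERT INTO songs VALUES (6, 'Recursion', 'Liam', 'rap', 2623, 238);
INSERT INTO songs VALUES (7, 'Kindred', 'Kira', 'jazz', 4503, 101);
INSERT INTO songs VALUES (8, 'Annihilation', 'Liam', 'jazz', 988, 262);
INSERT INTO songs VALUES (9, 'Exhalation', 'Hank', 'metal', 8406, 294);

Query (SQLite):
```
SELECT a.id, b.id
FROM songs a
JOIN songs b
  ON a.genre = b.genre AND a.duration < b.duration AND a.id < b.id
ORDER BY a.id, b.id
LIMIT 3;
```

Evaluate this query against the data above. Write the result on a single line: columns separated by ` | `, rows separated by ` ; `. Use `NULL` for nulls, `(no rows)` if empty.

Pairs (a,b) with same genre, a.duration < b.duration, a.id < b.id.
genre groups: jazz:{2,7,8} metal:{1,4,9} rap:{5,6} rock:{3}
Ordered by (a.id, b.id); first 3.

1 | 4 ; 1 | 9 ; 4 | 9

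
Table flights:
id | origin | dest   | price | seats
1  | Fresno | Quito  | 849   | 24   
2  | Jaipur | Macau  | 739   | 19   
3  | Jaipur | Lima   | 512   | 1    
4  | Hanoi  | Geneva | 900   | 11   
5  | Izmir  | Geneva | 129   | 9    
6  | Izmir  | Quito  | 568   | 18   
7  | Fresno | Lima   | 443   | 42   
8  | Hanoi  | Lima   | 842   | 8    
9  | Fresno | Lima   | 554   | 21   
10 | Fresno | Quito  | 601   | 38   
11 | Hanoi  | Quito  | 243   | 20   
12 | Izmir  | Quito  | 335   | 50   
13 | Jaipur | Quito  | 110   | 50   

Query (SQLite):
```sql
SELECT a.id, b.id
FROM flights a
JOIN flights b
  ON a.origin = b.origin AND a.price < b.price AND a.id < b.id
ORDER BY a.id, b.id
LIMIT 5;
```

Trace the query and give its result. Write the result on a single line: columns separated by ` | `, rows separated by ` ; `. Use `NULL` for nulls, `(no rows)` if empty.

5 | 6 ; 5 | 12 ; 7 | 9 ; 7 | 10 ; 9 | 10

Pairs (a,b) with same origin, a.price < b.price, a.id < b.id.
origin groups: Fresno:{1,7,9,10} Hanoi:{4,8,11} Izmir:{5,6,12} Jaipur:{2,3,13}
Ordered by (a.id, b.id); first 5.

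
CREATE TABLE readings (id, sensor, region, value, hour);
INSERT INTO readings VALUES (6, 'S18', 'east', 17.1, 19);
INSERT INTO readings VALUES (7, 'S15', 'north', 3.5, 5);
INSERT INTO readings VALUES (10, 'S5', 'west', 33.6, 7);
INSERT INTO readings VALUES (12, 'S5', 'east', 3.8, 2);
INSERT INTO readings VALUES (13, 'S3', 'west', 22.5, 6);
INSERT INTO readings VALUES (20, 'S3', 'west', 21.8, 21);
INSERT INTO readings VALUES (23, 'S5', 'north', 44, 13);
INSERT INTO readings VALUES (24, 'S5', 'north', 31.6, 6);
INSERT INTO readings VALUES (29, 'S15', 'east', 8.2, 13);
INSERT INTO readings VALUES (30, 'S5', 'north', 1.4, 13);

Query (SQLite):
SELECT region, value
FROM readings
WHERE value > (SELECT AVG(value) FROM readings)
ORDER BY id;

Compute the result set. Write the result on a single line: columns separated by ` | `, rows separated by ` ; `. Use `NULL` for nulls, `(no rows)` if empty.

Scalar subquery: AVG(value) over all readings rows = 18.75.
Keep rows where value > that value.

west | 33.6 ; west | 22.5 ; west | 21.8 ; north | 44 ; north | 31.6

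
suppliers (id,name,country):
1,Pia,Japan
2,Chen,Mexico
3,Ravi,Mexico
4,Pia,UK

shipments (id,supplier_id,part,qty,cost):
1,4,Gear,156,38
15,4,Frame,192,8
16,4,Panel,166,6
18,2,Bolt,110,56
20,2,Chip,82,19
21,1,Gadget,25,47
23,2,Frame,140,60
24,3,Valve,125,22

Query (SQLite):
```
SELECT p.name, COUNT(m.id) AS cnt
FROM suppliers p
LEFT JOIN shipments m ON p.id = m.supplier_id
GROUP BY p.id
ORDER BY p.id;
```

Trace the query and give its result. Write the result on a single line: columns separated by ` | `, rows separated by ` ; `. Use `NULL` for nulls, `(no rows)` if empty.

LEFT JOIN keeps every suppliers row; unmatched ones get NULL for shipments columns.
Group by suppliers.id and compute COUNT(m.id). COUNT(col) of an all-NULL group is 0.
  1: ids {21} → COUNT(m.id)=1
  2: ids {18, 20, 23} → COUNT(m.id)=3
  3: ids {24} → COUNT(m.id)=1
  4: ids {1, 15, 16} → COUNT(m.id)=3

Pia | 1 ; Chen | 3 ; Ravi | 1 ; Pia | 3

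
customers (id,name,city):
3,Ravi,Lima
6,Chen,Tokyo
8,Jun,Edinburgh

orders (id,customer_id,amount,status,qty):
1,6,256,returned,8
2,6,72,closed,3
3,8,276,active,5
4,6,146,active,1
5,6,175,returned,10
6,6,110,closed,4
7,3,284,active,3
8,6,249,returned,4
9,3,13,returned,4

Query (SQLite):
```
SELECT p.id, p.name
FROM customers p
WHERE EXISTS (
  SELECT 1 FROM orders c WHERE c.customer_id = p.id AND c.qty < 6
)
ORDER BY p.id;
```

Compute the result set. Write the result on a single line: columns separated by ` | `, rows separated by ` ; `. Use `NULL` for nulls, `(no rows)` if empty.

For each customers row, check whether any orders with matching customer_id has qty < 6.
Keep rows where that is true.

3 | Ravi ; 6 | Chen ; 8 | Jun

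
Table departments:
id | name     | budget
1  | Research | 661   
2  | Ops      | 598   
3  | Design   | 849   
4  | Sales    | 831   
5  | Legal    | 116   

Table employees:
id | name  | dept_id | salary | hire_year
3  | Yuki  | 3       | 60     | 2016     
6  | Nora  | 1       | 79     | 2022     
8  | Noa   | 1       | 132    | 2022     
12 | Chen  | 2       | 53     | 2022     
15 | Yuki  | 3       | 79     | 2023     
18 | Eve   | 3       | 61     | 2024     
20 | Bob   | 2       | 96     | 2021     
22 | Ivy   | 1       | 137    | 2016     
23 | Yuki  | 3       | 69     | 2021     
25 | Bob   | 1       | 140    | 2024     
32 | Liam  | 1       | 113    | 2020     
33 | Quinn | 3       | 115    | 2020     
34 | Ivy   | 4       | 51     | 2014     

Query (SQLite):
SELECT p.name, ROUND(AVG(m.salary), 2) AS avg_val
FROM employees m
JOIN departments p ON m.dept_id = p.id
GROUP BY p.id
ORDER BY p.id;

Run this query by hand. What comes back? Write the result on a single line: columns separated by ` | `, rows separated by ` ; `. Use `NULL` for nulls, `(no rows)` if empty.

Research | 120.2 ; Ops | 74.5 ; Design | 76.8 ; Sales | 51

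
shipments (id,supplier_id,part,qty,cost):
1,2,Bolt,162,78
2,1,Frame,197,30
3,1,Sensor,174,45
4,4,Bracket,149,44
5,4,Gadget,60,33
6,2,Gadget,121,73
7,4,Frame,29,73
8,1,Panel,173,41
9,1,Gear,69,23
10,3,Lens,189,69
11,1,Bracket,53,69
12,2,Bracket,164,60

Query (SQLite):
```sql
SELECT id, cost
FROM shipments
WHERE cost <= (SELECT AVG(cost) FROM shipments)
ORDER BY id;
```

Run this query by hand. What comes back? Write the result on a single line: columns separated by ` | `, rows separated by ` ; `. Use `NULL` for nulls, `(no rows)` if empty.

Scalar subquery: AVG(cost) over all shipments rows = 53.166667 (≈; comparison uses full precision).
Keep rows where cost <= that value.

2 | 30 ; 3 | 45 ; 4 | 44 ; 5 | 33 ; 8 | 41 ; 9 | 23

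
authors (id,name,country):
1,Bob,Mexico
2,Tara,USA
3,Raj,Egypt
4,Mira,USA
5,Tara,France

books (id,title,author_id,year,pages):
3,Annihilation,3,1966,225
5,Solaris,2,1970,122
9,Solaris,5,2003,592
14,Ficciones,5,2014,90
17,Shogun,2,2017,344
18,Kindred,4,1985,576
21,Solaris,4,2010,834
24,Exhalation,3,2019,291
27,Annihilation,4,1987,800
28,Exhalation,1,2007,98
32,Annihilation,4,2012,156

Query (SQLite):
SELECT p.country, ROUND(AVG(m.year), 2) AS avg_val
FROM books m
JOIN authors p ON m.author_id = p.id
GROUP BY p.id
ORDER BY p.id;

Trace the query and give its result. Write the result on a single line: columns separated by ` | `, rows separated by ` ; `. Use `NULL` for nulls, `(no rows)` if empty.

Mexico | 2007 ; USA | 1993.5 ; Egypt | 1992.5 ; USA | 1998.5 ; France | 2008.5

Join each books row to its authors via author_id.
Group joined rows by authors.id; compute ROUND(AVG(m.year), 2) per group.
  1: ids {28} → ROUND(AVG(m.year), 2)=2007
  2: ids {5, 17} → ROUND(AVG(m.year), 2)=1993.5
  3: ids {3, 24} → ROUND(AVG(m.year), 2)=1992.5
  4: ids {18, 21, 27, 32} → ROUND(AVG(m.year), 2)=1998.5
  5: ids {9, 14} → ROUND(AVG(m.year), 2)=2008.5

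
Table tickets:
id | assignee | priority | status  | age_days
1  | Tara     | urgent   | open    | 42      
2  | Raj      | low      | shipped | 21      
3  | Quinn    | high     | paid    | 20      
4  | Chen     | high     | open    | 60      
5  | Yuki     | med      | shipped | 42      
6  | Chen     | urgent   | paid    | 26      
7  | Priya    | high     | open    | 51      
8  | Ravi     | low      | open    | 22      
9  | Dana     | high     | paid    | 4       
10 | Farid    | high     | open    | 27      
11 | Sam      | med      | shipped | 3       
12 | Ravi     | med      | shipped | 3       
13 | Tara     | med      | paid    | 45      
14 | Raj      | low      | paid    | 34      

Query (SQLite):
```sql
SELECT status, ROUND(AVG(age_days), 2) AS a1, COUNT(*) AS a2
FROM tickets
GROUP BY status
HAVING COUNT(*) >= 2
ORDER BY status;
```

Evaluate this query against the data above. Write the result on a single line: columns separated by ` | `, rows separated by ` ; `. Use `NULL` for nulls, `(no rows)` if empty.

Group tickets by status.
Per group compute: ROUND(AVG(age_days), 2), COUNT(*).
HAVING: drop groups with fewer than 2 rows.
  open: ids {1, 4, 7, 8, 10} → ROUND(AVG(age_days), 2)=40.4, COUNT(*)=5
  paid: ids {3, 6, 9, 13, 14} → ROUND(AVG(age_days), 2)=25.8, COUNT(*)=5
  shipped: ids {2, 5, 11, 12} → ROUND(AVG(age_days), 2)=17.25, COUNT(*)=4

open | 40.4 | 5 ; paid | 25.8 | 5 ; shipped | 17.25 | 4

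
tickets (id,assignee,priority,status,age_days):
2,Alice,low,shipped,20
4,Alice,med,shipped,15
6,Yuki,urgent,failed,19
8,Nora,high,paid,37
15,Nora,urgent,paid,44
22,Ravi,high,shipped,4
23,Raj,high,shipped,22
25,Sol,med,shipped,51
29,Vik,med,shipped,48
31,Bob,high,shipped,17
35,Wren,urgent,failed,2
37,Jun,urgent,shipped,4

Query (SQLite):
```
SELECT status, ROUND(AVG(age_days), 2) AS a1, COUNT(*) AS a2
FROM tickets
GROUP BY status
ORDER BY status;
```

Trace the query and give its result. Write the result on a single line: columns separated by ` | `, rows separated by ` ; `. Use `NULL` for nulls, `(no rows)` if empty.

failed | 10.5 | 2 ; paid | 40.5 | 2 ; shipped | 22.63 | 8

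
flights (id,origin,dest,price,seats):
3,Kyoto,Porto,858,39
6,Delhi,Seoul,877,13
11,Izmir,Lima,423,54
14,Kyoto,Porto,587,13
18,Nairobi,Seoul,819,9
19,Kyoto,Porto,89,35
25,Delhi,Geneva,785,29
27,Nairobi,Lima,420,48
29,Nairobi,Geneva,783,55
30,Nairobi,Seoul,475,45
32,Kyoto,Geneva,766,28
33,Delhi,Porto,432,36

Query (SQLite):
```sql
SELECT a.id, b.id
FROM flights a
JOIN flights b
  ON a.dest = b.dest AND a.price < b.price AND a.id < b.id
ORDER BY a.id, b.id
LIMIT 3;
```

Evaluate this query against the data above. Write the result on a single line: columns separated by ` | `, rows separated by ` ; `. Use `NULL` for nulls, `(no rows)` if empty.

19 | 33

Pairs (a,b) with same dest, a.price < b.price, a.id < b.id.
dest groups: Geneva:{25,29,32} Lima:{11,27} Porto:{3,14,19,33} Seoul:{6,18,30}
Ordered by (a.id, b.id); first 3.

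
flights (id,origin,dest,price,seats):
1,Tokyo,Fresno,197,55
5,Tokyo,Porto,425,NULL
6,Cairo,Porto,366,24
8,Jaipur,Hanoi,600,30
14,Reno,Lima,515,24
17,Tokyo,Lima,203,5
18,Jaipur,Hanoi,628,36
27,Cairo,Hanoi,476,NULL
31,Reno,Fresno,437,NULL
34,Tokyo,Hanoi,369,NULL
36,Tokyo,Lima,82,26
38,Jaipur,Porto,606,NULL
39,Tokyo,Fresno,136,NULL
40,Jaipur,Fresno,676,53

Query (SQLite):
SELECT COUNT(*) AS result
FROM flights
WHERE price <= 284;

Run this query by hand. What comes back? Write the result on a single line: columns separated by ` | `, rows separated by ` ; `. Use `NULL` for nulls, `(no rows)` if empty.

4

Rows where price <= 284 → seats values: [55, 5, 26, NULL].
COUNT(*) counts rows → 4.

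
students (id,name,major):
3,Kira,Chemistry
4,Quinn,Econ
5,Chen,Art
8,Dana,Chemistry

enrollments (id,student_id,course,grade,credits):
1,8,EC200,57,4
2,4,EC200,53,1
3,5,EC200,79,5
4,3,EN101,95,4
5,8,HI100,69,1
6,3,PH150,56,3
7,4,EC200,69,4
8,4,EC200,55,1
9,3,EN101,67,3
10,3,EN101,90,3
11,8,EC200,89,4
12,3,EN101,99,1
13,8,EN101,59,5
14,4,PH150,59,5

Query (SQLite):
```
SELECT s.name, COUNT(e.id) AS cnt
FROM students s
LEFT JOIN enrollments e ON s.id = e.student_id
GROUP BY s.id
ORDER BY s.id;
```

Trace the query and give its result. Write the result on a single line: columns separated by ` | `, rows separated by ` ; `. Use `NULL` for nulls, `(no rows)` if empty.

Kira | 5 ; Quinn | 4 ; Chen | 1 ; Dana | 4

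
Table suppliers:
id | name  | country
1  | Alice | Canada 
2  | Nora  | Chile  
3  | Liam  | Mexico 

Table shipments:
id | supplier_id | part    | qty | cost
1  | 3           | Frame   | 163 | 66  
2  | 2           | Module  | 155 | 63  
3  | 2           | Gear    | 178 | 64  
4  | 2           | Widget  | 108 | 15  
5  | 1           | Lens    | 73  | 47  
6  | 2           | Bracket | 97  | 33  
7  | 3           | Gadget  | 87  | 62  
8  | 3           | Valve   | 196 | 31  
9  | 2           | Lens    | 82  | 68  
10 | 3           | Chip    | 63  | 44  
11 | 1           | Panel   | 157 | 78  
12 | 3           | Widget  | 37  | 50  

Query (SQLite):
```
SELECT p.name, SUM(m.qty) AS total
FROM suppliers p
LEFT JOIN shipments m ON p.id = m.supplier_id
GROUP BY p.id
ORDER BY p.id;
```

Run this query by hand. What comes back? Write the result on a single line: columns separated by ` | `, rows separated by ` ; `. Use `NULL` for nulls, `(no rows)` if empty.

Alice | 230 ; Nora | 620 ; Liam | 546

LEFT JOIN keeps every suppliers row; unmatched ones get NULL for shipments columns.
Group by suppliers.id and compute SUM(m.qty). SUM over an all-NULL group is NULL.
  1: ids {5, 11} → SUM(m.qty)=230
  2: ids {2, 3, 4, 6, 9} → SUM(m.qty)=620
  3: ids {1, 7, 8, 10, 12} → SUM(m.qty)=546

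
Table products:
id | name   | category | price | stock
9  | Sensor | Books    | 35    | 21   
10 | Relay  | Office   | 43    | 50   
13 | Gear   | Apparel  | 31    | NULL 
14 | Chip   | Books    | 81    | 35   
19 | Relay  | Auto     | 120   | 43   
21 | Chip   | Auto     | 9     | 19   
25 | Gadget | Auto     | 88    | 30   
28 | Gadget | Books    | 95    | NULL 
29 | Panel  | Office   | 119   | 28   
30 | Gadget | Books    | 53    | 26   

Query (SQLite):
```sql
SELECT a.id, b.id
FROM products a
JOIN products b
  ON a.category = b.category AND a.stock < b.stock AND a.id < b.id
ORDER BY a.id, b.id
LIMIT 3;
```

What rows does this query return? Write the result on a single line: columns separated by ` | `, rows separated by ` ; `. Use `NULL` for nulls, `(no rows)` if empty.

9 | 14 ; 9 | 30 ; 21 | 25

Pairs (a,b) with same category, a.stock < b.stock, a.id < b.id.
category groups: Apparel:{13} Auto:{19,21,25} Books:{9,14,28,30} Office:{10,29}
Ordered by (a.id, b.id); first 3.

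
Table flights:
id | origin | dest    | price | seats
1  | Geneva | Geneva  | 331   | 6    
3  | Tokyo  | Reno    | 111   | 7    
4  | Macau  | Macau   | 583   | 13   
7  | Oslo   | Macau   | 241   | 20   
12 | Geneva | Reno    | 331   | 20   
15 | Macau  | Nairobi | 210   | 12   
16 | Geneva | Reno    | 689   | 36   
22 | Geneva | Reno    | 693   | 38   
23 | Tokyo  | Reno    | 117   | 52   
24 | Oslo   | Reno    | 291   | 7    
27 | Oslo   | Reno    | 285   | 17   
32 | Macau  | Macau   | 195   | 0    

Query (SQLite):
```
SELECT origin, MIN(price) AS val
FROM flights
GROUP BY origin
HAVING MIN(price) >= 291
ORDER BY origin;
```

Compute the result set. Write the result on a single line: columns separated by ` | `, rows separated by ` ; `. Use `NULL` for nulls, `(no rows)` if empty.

Geneva | 331

Partition flights by origin; compute MIN(price) within each group.
HAVING: keep groups where MIN(price) >= 291.
  Geneva: ids {1, 12, 16, 22} → MIN(price)=331
  Macau: ids {4, 15, 32} → MIN(price)=195
  Oslo: ids {7, 24, 27} → MIN(price)=241
  Tokyo: ids {3, 23} → MIN(price)=111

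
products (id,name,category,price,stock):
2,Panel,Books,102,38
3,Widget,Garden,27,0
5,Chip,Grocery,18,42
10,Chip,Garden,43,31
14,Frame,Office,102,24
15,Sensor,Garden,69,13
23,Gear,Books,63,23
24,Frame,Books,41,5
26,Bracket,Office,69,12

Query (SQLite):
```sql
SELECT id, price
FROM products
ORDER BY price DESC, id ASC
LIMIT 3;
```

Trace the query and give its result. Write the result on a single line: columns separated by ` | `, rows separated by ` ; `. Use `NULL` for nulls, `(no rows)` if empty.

2 | 102 ; 14 | 102 ; 15 | 69

Sort by price desc, tiebreak id asc: (102, id=2), (102, id=14), (69, id=15), (69, id=26), (63, id=23), (43, id=10) …. Take first 3.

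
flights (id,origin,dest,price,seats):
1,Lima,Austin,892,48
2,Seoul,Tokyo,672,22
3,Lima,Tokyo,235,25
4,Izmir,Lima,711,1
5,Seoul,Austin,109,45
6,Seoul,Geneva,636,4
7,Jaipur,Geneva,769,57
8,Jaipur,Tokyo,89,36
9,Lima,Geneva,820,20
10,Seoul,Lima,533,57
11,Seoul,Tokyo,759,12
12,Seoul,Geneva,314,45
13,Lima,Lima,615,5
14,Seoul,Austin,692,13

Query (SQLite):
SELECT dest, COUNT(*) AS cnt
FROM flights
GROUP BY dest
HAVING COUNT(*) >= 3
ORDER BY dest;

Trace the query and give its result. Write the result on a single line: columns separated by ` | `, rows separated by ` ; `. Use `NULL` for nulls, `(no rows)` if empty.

Austin | 3 ; Geneva | 4 ; Lima | 3 ; Tokyo | 4

Partition flights by dest; compute COUNT(*) within each group.
HAVING: keep groups with count ≥ 3.
  Austin: ids {1, 5, 14} → COUNT(*)=3
  Geneva: ids {6, 7, 9, 12} → COUNT(*)=4
  Lima: ids {4, 10, 13} → COUNT(*)=3
  Tokyo: ids {2, 3, 8, 11} → COUNT(*)=4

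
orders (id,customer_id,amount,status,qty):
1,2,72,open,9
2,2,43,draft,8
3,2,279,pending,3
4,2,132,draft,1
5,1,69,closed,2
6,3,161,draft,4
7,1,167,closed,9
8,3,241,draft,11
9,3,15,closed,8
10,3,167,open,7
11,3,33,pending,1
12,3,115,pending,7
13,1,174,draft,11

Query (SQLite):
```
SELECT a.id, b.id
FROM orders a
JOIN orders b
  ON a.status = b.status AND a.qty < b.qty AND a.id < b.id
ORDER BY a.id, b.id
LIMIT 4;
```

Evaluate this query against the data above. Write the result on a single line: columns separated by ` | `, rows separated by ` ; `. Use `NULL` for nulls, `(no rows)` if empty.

Pairs (a,b) with same status, a.qty < b.qty, a.id < b.id.
status groups: closed:{5,7,9} draft:{2,4,6,8,13} open:{1,10} pending:{3,11,12}
Ordered by (a.id, b.id); first 4.

2 | 8 ; 2 | 13 ; 3 | 12 ; 4 | 6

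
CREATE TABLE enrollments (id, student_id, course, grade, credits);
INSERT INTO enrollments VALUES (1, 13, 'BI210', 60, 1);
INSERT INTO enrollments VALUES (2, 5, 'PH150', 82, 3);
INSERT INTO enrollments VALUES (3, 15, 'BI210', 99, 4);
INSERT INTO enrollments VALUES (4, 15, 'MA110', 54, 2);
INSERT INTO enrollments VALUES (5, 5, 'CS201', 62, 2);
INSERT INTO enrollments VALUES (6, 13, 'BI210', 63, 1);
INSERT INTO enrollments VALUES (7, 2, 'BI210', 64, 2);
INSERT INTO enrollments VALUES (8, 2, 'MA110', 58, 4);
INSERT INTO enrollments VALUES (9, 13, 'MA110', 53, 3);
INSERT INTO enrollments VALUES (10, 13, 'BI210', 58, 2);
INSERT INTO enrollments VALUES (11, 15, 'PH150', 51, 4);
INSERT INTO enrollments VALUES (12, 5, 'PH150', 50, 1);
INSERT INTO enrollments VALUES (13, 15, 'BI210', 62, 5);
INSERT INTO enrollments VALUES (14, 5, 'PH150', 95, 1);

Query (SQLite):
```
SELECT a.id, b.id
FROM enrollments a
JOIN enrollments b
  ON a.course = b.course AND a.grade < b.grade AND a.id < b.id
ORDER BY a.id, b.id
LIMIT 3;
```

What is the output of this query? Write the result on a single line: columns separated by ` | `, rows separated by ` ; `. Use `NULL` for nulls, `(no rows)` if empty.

1 | 3 ; 1 | 6 ; 1 | 7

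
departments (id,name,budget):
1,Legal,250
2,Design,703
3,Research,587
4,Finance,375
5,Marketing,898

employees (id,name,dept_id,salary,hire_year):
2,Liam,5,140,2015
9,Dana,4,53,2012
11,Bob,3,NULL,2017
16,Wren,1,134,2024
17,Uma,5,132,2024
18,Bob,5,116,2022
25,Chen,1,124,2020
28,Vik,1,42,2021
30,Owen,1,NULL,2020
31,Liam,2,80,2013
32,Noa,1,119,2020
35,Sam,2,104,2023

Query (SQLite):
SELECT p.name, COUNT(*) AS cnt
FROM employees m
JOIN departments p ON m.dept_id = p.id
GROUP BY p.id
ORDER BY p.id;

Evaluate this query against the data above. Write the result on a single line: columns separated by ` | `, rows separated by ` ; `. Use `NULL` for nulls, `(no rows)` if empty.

Join each employees row to its departments via dept_id.
Group joined rows by departments.id; compute COUNT(*) per group.
  1: ids {16, 25, 28, 30, 32} → COUNT(*)=5
  2: ids {31, 35} → COUNT(*)=2
  3: ids {11} → COUNT(*)=1
  4: ids {9} → COUNT(*)=1
  5: ids {2, 17, 18} → COUNT(*)=3

Legal | 5 ; Design | 2 ; Research | 1 ; Finance | 1 ; Marketing | 3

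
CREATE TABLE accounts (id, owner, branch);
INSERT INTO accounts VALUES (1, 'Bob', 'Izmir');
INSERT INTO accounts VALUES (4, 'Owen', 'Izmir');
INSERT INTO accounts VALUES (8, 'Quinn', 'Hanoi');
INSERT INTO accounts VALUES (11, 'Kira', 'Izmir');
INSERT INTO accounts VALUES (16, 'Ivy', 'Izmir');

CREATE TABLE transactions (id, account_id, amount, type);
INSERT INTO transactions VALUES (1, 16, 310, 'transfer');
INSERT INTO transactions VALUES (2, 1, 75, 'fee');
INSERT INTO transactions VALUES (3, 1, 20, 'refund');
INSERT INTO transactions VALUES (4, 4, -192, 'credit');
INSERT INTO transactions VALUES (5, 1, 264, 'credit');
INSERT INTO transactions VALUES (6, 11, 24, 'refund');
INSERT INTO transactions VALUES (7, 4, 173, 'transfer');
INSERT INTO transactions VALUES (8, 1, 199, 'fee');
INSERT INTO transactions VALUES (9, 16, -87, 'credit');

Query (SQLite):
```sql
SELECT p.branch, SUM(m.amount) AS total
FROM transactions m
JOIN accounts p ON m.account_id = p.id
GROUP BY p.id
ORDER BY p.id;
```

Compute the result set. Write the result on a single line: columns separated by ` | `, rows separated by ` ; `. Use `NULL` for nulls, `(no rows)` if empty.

Izmir | 558 ; Izmir | -19 ; Izmir | 24 ; Izmir | 223

Join each transactions row to its accounts via account_id.
Group joined rows by accounts.id; compute SUM(m.amount) per group.
  1: ids {2, 3, 5, 8} → SUM(m.amount)=558
  4: ids {4, 7} → SUM(m.amount)=-19
  11: ids {6} → SUM(m.amount)=24
  16: ids {1, 9} → SUM(m.amount)=223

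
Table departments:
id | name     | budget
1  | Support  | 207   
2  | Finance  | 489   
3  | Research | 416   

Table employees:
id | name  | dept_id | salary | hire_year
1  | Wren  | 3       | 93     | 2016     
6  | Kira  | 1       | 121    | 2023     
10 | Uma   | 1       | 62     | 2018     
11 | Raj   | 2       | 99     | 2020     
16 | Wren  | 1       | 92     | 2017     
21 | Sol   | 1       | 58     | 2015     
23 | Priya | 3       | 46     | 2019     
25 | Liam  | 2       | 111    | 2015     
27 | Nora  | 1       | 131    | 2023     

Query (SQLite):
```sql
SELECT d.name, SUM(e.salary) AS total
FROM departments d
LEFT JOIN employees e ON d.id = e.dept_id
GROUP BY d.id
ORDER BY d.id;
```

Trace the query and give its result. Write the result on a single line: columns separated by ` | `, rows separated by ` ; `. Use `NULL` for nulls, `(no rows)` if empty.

LEFT JOIN keeps every departments row; unmatched ones get NULL for employees columns.
Group by departments.id and compute SUM(e.salary). SUM over an all-NULL group is NULL.
  1: ids {6, 10, 16, 21, 27} → SUM(e.salary)=464
  2: ids {11, 25} → SUM(e.salary)=210
  3: ids {1, 23} → SUM(e.salary)=139

Support | 464 ; Finance | 210 ; Research | 139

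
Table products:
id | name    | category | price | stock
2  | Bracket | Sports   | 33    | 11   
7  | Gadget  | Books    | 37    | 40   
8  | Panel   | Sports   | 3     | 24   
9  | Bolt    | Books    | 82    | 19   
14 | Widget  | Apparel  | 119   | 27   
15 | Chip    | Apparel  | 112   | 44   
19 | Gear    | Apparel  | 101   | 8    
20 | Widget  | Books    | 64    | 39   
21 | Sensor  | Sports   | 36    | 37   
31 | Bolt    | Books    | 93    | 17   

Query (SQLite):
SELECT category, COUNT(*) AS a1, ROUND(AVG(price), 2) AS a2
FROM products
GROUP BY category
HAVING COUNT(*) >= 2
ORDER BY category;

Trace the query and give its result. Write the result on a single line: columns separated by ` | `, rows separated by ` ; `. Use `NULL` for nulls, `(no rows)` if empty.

Group products by category.
Per group compute: COUNT(*), ROUND(AVG(price), 2).
HAVING: drop groups with fewer than 2 rows.
  Apparel: ids {14, 15, 19} → COUNT(*)=3, ROUND(AVG(price), 2)=110.67
  Books: ids {7, 9, 20, 31} → COUNT(*)=4, ROUND(AVG(price), 2)=69
  Sports: ids {2, 8, 21} → COUNT(*)=3, ROUND(AVG(price), 2)=24

Apparel | 3 | 110.67 ; Books | 4 | 69 ; Sports | 3 | 24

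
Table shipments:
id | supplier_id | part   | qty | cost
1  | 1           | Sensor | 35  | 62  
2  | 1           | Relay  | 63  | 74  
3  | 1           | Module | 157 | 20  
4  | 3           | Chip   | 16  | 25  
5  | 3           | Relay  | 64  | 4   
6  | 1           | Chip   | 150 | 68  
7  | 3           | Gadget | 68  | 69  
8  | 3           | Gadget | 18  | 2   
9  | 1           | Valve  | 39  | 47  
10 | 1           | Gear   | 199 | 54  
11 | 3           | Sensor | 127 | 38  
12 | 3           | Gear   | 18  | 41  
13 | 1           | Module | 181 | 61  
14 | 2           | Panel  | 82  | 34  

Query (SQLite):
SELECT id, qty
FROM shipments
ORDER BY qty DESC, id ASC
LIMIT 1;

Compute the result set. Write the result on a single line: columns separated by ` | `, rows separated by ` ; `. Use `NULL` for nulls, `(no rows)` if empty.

Sort by qty desc, tiebreak id asc: (199, id=10), (181, id=13), (157, id=3), (150, id=6) …. Take first 1.

10 | 199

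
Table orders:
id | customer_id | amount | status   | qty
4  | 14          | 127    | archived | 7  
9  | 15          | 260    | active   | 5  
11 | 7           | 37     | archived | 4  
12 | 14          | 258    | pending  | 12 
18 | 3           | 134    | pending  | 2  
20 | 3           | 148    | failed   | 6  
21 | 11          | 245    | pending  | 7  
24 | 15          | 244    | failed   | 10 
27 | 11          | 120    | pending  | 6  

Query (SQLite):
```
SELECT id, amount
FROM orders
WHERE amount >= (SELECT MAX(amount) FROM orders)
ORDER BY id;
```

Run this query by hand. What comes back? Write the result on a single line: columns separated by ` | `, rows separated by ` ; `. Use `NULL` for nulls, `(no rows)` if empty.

9 | 260

Scalar subquery: MAX(amount) over all orders rows = 260.
Keep rows where amount >= that value.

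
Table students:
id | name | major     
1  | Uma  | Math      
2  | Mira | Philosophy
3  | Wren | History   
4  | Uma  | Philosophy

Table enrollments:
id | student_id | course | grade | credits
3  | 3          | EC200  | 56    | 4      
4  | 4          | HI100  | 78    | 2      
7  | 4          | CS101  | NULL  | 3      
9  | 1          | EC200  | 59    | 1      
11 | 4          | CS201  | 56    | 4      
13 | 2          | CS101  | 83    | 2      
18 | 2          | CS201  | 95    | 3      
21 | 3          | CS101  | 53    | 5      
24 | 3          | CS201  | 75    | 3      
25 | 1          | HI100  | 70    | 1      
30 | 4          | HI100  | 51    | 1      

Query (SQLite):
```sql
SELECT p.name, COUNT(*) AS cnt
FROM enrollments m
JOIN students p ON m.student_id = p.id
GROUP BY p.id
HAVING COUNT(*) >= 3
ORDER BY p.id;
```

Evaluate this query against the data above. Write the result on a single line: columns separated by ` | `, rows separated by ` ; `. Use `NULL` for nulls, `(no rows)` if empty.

Wren | 3 ; Uma | 4

Join each enrollments row to its students via student_id.
Group joined rows by students.id; compute COUNT(*) per group.
HAVING: keep groups with count ≥ 3.
  1: ids {9, 25} → COUNT(*)=2
  2: ids {13, 18} → COUNT(*)=2
  3: ids {3, 21, 24} → COUNT(*)=3
  4: ids {4, 7, 11, 30} → COUNT(*)=4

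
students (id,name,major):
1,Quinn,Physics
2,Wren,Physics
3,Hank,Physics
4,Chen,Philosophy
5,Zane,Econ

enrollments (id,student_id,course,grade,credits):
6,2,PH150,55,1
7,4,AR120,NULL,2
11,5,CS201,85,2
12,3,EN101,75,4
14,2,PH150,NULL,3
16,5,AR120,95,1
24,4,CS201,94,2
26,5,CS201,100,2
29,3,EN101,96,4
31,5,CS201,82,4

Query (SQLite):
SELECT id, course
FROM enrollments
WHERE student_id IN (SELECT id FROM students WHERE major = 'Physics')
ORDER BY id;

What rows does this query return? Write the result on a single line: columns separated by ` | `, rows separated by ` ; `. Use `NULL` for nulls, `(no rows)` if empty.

6 | PH150 ; 12 | EN101 ; 14 | PH150 ; 29 | EN101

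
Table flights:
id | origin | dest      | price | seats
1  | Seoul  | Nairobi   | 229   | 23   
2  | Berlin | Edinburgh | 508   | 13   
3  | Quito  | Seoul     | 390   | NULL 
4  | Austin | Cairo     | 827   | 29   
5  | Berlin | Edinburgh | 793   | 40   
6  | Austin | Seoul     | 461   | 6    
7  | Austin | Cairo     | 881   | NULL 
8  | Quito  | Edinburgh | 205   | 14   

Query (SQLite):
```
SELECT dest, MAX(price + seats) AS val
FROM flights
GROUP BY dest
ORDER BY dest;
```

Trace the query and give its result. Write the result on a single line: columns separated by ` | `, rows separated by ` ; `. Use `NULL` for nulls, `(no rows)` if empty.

Cairo | 856 ; Edinburgh | 833 ; Nairobi | 252 ; Seoul | 467

For each row compute price + seats.
Group by dest; take MAX of the expression per group.
  Cairo: ids {4, 7} → MAX(price + seats)=856
  Edinburgh: ids {2, 5, 8} → MAX(price + seats)=833
  Nairobi: ids {1} → MAX(price + seats)=252
  Seoul: ids {3, 6} → MAX(price + seats)=467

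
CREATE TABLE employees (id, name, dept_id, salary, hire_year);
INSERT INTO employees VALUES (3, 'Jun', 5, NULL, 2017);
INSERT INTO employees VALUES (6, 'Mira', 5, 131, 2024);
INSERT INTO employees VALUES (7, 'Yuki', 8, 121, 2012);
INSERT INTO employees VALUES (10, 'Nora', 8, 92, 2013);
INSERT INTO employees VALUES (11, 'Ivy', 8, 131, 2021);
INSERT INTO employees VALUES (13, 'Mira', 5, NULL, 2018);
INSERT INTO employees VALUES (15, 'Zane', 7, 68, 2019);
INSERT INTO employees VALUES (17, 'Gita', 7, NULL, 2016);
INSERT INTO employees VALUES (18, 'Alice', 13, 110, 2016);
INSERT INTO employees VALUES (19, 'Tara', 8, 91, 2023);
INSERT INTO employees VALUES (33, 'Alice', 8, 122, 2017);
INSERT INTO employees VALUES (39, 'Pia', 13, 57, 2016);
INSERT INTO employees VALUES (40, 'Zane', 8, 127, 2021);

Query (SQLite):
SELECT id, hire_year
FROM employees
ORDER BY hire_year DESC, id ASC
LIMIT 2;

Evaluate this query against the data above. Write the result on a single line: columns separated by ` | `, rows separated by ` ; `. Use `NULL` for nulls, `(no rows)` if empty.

6 | 2024 ; 19 | 2023

Sort by hire_year desc, tiebreak id asc: (2024, id=6), (2023, id=19), (2021, id=11), (2021, id=40), (2019, id=15) …. Take first 2.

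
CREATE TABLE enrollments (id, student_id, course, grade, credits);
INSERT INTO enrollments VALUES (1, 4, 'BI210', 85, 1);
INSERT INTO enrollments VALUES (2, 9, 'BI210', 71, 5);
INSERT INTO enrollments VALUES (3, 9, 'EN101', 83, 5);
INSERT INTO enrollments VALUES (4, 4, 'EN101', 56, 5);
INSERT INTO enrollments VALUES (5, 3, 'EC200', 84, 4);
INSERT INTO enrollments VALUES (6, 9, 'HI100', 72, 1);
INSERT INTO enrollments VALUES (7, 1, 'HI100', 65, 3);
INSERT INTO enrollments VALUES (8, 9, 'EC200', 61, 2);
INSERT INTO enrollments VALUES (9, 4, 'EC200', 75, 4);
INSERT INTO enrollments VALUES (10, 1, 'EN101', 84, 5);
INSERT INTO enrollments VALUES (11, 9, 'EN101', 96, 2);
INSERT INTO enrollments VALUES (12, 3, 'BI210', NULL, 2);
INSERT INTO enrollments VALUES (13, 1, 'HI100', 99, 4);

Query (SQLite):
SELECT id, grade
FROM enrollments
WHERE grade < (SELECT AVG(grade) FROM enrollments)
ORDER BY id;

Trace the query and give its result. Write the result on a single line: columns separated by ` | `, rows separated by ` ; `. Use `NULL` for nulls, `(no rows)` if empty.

2 | 71 ; 4 | 56 ; 6 | 72 ; 7 | 65 ; 8 | 61 ; 9 | 75

Scalar subquery: AVG(grade) over all enrollments rows = 77.583333 (≈; comparison uses full precision).
Keep rows where grade < that value.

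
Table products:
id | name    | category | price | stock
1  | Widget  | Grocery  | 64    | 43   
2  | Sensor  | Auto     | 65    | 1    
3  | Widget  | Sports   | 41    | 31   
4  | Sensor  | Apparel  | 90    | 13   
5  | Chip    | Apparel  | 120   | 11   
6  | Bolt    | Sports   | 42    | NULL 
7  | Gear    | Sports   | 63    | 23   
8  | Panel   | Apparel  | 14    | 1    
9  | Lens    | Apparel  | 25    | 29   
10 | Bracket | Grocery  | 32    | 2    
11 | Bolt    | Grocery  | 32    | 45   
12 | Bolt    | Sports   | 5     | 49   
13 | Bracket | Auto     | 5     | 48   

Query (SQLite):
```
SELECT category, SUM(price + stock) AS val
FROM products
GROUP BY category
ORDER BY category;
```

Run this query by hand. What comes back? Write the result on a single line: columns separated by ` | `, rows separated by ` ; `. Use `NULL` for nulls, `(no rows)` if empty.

For each row compute price + stock.
Group by category; take SUM of the expression per group.
  Apparel: ids {4, 5, 8, 9} → SUM(price + stock)=303
  Auto: ids {2, 13} → SUM(price + stock)=119
  Grocery: ids {1, 10, 11} → SUM(price + stock)=218
  Sports: ids {3, 6, 7, 12} → SUM(price + stock)=212

Apparel | 303 ; Auto | 119 ; Grocery | 218 ; Sports | 212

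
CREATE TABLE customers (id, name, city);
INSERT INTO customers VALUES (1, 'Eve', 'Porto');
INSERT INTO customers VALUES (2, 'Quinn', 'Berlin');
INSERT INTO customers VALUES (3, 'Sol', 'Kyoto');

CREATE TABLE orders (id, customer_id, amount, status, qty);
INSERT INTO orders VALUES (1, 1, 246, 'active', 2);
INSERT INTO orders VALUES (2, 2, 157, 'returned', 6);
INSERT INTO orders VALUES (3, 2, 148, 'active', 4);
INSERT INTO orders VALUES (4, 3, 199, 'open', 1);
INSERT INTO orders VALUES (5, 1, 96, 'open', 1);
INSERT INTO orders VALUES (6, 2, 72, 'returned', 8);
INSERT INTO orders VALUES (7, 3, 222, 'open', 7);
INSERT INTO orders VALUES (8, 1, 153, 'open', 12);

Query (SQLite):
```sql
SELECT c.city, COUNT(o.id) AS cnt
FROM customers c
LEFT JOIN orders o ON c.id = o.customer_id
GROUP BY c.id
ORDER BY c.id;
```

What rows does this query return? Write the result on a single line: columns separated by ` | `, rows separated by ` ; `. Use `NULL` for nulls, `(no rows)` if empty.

LEFT JOIN keeps every customers row; unmatched ones get NULL for orders columns.
Group by customers.id and compute COUNT(o.id). COUNT(col) of an all-NULL group is 0.
  1: ids {1, 5, 8} → COUNT(o.id)=3
  2: ids {2, 3, 6} → COUNT(o.id)=3
  3: ids {4, 7} → COUNT(o.id)=2

Porto | 3 ; Berlin | 3 ; Kyoto | 2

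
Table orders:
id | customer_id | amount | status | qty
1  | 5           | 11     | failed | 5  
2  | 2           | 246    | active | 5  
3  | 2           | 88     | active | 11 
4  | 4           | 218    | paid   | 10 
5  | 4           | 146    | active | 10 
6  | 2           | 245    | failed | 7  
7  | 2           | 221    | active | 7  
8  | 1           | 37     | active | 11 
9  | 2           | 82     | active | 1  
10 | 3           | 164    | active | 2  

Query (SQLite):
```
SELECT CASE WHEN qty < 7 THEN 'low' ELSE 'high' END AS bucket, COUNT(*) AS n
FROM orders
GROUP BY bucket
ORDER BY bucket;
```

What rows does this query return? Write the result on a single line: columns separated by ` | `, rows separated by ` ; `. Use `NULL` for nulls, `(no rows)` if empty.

high | 6 ; low | 4

Bucket rows by qty < 7 → 'low' else 'high'; count each bucket.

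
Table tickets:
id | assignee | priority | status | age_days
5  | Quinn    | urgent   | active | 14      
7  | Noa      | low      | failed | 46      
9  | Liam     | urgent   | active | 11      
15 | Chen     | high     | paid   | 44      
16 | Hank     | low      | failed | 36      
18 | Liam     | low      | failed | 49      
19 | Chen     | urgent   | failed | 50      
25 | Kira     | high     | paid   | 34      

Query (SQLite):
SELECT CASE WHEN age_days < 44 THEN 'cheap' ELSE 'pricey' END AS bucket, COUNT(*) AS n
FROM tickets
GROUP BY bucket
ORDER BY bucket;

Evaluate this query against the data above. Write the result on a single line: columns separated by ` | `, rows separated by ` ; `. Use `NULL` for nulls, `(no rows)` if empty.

cheap | 4 ; pricey | 4

Bucket rows by age_days < 44 → 'cheap' else 'pricey'; count each bucket.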